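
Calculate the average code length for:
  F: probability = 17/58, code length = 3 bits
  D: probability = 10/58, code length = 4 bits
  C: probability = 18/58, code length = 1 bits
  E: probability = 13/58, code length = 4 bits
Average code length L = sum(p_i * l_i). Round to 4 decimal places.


Weighted contributions p_i * l_i:
  F: (17/58) * 3 = 51/58
  D: (10/58) * 4 = 40/58
  C: (18/58) * 1 = 18/58
  E: (13/58) * 4 = 52/58
Sum = (51 + 40 + 18 + 52)/58 = 161/58

L = 161/58 = 2.7759 bits/symbol


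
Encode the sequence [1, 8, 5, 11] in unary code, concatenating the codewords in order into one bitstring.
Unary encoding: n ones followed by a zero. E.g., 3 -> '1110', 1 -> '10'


Encode each number as n ones followed by a terminating 0:
  1 -> 10 (2 bits)
  8 -> 111111110 (9 bits)
  5 -> 111110 (6 bits)
  11 -> 111111111110 (12 bits)
Total length = 2 + 9 + 6 + 12 = 29 bits.

Unary([1, 8, 5, 11]) = 10111111110111110111111111110 (29 bits)


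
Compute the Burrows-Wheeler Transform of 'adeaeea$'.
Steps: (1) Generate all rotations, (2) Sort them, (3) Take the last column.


Rotations (sorted):
  0: $adeaeea -> last char: a
  1: a$adeaee -> last char: e
  2: adeaeea$ -> last char: $
  3: aeea$ade -> last char: e
  4: deaeea$a -> last char: a
  5: ea$adeae -> last char: e
  6: eaeea$ad -> last char: d
  7: eea$adea -> last char: a


BWT = ae$eaeda


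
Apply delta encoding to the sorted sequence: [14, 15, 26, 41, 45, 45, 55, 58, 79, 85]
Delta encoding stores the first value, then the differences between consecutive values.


First value: 14
Deltas:
  15 - 14 = 1
  26 - 15 = 11
  41 - 26 = 15
  45 - 41 = 4
  45 - 45 = 0
  55 - 45 = 10
  58 - 55 = 3
  79 - 58 = 21
  85 - 79 = 6


Delta encoded: [14, 1, 11, 15, 4, 0, 10, 3, 21, 6]


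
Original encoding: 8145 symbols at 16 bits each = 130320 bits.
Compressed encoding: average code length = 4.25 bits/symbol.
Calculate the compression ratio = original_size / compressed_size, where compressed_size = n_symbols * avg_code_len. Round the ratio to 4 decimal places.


original_size = n_symbols * orig_bits = 8145 * 16 = 130320 bits
compressed_size = n_symbols * avg_code_len = 8145 * 4.25 = 34616.25 bits
ratio = original_size / compressed_size = 130320 / 34616.25 = 3.7647

Compression ratio = 3.7647


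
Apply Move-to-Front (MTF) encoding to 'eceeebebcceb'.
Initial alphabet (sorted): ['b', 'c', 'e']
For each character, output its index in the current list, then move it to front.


MTF encoding:
'e': index 2 in ['b', 'c', 'e'] -> ['e', 'b', 'c']
'c': index 2 in ['e', 'b', 'c'] -> ['c', 'e', 'b']
'e': index 1 in ['c', 'e', 'b'] -> ['e', 'c', 'b']
'e': index 0 in ['e', 'c', 'b'] -> ['e', 'c', 'b']
'e': index 0 in ['e', 'c', 'b'] -> ['e', 'c', 'b']
'b': index 2 in ['e', 'c', 'b'] -> ['b', 'e', 'c']
'e': index 1 in ['b', 'e', 'c'] -> ['e', 'b', 'c']
'b': index 1 in ['e', 'b', 'c'] -> ['b', 'e', 'c']
'c': index 2 in ['b', 'e', 'c'] -> ['c', 'b', 'e']
'c': index 0 in ['c', 'b', 'e'] -> ['c', 'b', 'e']
'e': index 2 in ['c', 'b', 'e'] -> ['e', 'c', 'b']
'b': index 2 in ['e', 'c', 'b'] -> ['b', 'e', 'c']


Output: [2, 2, 1, 0, 0, 2, 1, 1, 2, 0, 2, 2]


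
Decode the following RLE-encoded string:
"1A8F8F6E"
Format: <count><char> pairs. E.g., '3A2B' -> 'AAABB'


Expanding each <count><char> pair:
  1A -> 'A'
  8F -> 'FFFFFFFF'
  8F -> 'FFFFFFFF'
  6E -> 'EEEEEE'

Decoded = AFFFFFFFFFFFFFFFFEEEEEE


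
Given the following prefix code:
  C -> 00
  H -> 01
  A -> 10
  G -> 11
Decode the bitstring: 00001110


Decoding step by step:
Bits 00 -> C
Bits 00 -> C
Bits 11 -> G
Bits 10 -> A


Decoded message: CCGA


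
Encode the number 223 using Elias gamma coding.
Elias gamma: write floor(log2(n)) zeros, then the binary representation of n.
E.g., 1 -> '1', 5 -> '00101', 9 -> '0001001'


num_bits = floor(log2(223)) + 1 = 8
leading_zeros = num_bits - 1 = 7
binary(223) = 11011111

Elias gamma(223) = '0000000' + '11011111' = 000000011011111 (15 bits)


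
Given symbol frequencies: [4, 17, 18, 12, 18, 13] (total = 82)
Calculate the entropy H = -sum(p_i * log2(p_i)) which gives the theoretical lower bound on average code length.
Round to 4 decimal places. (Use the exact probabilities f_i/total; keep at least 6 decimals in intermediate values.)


Per-symbol terms -p_i * log2(p_i) with p_i = f_i/82:
  p = 4/82 = 0.048780: log2(p) = -4.357552, -p*log2(p) = 0.212564
  p = 17/82 = 0.207317: log2(p) = -2.270089, -p*log2(p) = 0.470628
  p = 18/82 = 0.219512: log2(p) = -2.187627, -p*log2(p) = 0.480211
  p = 12/82 = 0.146341: log2(p) = -2.772590, -p*log2(p) = 0.405745
  p = 18/82 = 0.219512: log2(p) = -2.187627, -p*log2(p) = 0.480211
  p = 13/82 = 0.158537: log2(p) = -2.657112, -p*log2(p) = 0.421250
H = 0.212564 + 0.470628 + 0.480211 + 0.405745 + 0.480211 + 0.421250 = 2.470609

H = 2.4706 bits/symbol


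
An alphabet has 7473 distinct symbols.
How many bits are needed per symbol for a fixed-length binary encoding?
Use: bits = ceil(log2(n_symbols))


log2(7473) = 12.8675
Bracket: 2^12 = 4096 < 7473 <= 2^13 = 8192
So ceil(log2(7473)) = 13

bits = ceil(log2(7473)) = ceil(12.8675) = 13 bits


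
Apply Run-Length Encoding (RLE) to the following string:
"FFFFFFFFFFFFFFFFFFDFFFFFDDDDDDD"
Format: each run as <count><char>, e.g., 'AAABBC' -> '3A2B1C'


Scanning runs left to right:
  i=0: run of 'F' x 18 -> '18F'
  i=18: run of 'D' x 1 -> '1D'
  i=19: run of 'F' x 5 -> '5F'
  i=24: run of 'D' x 7 -> '7D'

RLE = 18F1D5F7D


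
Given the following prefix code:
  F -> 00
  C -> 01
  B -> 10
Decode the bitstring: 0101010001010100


Decoding step by step:
Bits 01 -> C
Bits 01 -> C
Bits 01 -> C
Bits 00 -> F
Bits 01 -> C
Bits 01 -> C
Bits 01 -> C
Bits 00 -> F


Decoded message: CCCFCCCF


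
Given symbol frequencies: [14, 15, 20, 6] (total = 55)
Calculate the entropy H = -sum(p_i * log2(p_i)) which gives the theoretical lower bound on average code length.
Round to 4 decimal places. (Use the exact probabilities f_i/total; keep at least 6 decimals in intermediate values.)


Per-symbol terms -p_i * log2(p_i) with p_i = f_i/55:
  p = 14/55 = 0.254545: log2(p) = -1.974005, -p*log2(p) = 0.502474
  p = 15/55 = 0.272727: log2(p) = -1.874469, -p*log2(p) = 0.511219
  p = 20/55 = 0.363636: log2(p) = -1.459432, -p*log2(p) = 0.530702
  p = 6/55 = 0.109091: log2(p) = -3.196397, -p*log2(p) = 0.348698
H = 0.502474 + 0.511219 + 0.530702 + 0.348698 = 1.893093

H = 1.8931 bits/symbol


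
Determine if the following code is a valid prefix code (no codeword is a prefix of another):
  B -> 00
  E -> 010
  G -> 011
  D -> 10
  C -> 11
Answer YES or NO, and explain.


Checking each pair (does one codeword prefix another?):
  B='00' vs E='010': no prefix
  B='00' vs G='011': no prefix
  B='00' vs D='10': no prefix
  B='00' vs C='11': no prefix
  E='010' vs B='00': no prefix
  E='010' vs G='011': no prefix
  E='010' vs D='10': no prefix
  E='010' vs C='11': no prefix
  G='011' vs B='00': no prefix
  G='011' vs E='010': no prefix
  G='011' vs D='10': no prefix
  G='011' vs C='11': no prefix
  D='10' vs B='00': no prefix
  D='10' vs E='010': no prefix
  D='10' vs G='011': no prefix
  D='10' vs C='11': no prefix
  C='11' vs B='00': no prefix
  C='11' vs E='010': no prefix
  C='11' vs G='011': no prefix
  C='11' vs D='10': no prefix
No violation found over all pairs.

YES -- this is a valid prefix code. No codeword is a prefix of any other codeword.


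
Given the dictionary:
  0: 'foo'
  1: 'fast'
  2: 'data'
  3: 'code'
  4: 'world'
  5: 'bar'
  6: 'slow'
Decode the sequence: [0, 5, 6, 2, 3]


Look up each index in the dictionary:
  0 -> 'foo'
  5 -> 'bar'
  6 -> 'slow'
  2 -> 'data'
  3 -> 'code'

Decoded: "foo bar slow data code"


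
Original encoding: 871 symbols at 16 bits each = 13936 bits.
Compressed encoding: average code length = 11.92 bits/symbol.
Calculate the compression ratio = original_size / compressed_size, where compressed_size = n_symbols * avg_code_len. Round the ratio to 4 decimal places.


original_size = n_symbols * orig_bits = 871 * 16 = 13936 bits
compressed_size = n_symbols * avg_code_len = 871 * 11.92 = 10382.32 bits
ratio = original_size / compressed_size = 13936 / 10382.32 = 1.3423

Compression ratio = 1.3423


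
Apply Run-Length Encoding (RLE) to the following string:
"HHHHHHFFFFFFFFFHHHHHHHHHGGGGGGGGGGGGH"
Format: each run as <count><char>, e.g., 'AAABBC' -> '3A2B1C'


Scanning runs left to right:
  i=0: run of 'H' x 6 -> '6H'
  i=6: run of 'F' x 9 -> '9F'
  i=15: run of 'H' x 9 -> '9H'
  i=24: run of 'G' x 12 -> '12G'
  i=36: run of 'H' x 1 -> '1H'

RLE = 6H9F9H12G1H


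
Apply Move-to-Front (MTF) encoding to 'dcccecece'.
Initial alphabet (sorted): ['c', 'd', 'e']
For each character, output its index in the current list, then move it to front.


MTF encoding:
'd': index 1 in ['c', 'd', 'e'] -> ['d', 'c', 'e']
'c': index 1 in ['d', 'c', 'e'] -> ['c', 'd', 'e']
'c': index 0 in ['c', 'd', 'e'] -> ['c', 'd', 'e']
'c': index 0 in ['c', 'd', 'e'] -> ['c', 'd', 'e']
'e': index 2 in ['c', 'd', 'e'] -> ['e', 'c', 'd']
'c': index 1 in ['e', 'c', 'd'] -> ['c', 'e', 'd']
'e': index 1 in ['c', 'e', 'd'] -> ['e', 'c', 'd']
'c': index 1 in ['e', 'c', 'd'] -> ['c', 'e', 'd']
'e': index 1 in ['c', 'e', 'd'] -> ['e', 'c', 'd']


Output: [1, 1, 0, 0, 2, 1, 1, 1, 1]


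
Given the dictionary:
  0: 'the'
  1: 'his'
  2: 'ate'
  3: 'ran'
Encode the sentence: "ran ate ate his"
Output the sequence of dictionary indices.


Look up each word in the dictionary:
  'ran' -> 3
  'ate' -> 2
  'ate' -> 2
  'his' -> 1

Encoded: [3, 2, 2, 1]


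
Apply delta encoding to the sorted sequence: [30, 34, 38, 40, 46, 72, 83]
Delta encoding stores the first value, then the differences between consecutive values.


First value: 30
Deltas:
  34 - 30 = 4
  38 - 34 = 4
  40 - 38 = 2
  46 - 40 = 6
  72 - 46 = 26
  83 - 72 = 11


Delta encoded: [30, 4, 4, 2, 6, 26, 11]


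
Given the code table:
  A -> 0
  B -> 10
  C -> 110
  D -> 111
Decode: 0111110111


Decoding:
0 -> A
111 -> D
110 -> C
111 -> D


Result: ADCD


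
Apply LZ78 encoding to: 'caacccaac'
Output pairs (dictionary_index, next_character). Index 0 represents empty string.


LZ78 encoding steps:
Dictionary: {0: ''}
Step 1: w='' (idx 0), next='c' -> output (0, 'c'), add 'c' as idx 1
Step 2: w='' (idx 0), next='a' -> output (0, 'a'), add 'a' as idx 2
Step 3: w='a' (idx 2), next='c' -> output (2, 'c'), add 'ac' as idx 3
Step 4: w='c' (idx 1), next='c' -> output (1, 'c'), add 'cc' as idx 4
Step 5: w='a' (idx 2), next='a' -> output (2, 'a'), add 'aa' as idx 5
Step 6: w='c' (idx 1), end of input -> output (1, '')


Encoded: [(0, 'c'), (0, 'a'), (2, 'c'), (1, 'c'), (2, 'a'), (1, '')]


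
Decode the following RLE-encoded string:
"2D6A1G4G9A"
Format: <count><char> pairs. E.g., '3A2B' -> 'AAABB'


Expanding each <count><char> pair:
  2D -> 'DD'
  6A -> 'AAAAAA'
  1G -> 'G'
  4G -> 'GGGG'
  9A -> 'AAAAAAAAA'

Decoded = DDAAAAAAGGGGGAAAAAAAAA


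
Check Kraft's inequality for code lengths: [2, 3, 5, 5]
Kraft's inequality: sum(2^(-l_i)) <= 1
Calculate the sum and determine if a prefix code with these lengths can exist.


Sum = 2^(-2) + 2^(-3) + 2^(-5) + 2^(-5)
    = 0.25 + 0.125 + 0.03125 + 0.03125
    = 14/32 = 0.4375
Since 0.4375 <= 1, Kraft's inequality IS satisfied.
A prefix code with these lengths CAN exist.

Kraft sum = 0.4375. Satisfied.


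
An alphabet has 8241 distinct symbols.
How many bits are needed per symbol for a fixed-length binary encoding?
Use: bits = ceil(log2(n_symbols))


log2(8241) = 13.0086
Bracket: 2^13 = 8192 < 8241 <= 2^14 = 16384
So ceil(log2(8241)) = 14

bits = ceil(log2(8241)) = ceil(13.0086) = 14 bits


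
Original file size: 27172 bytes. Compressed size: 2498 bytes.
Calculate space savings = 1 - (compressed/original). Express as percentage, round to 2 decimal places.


ratio = compressed/original = 2498/27172 = 0.091933
savings = 1 - ratio = 1 - 0.091933 = 0.908067
as a percentage: 0.908067 * 100 = 90.81%

Space savings = 1 - 2498/27172 = 90.81%


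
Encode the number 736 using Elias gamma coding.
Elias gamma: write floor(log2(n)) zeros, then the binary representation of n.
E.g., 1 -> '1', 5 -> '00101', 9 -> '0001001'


num_bits = floor(log2(736)) + 1 = 10
leading_zeros = num_bits - 1 = 9
binary(736) = 1011100000

Elias gamma(736) = '000000000' + '1011100000' = 0000000001011100000 (19 bits)


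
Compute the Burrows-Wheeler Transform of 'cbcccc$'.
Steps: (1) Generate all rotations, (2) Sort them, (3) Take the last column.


Rotations (sorted):
  0: $cbcccc -> last char: c
  1: bcccc$c -> last char: c
  2: c$cbccc -> last char: c
  3: cbcccc$ -> last char: $
  4: cc$cbcc -> last char: c
  5: ccc$cbc -> last char: c
  6: cccc$cb -> last char: b


BWT = ccc$ccb


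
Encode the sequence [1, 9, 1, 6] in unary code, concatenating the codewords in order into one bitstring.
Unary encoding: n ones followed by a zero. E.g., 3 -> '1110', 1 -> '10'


Encode each number as n ones followed by a terminating 0:
  1 -> 10 (2 bits)
  9 -> 1111111110 (10 bits)
  1 -> 10 (2 bits)
  6 -> 1111110 (7 bits)
Total length = 2 + 10 + 2 + 7 = 21 bits.

Unary([1, 9, 1, 6]) = 101111111110101111110 (21 bits)


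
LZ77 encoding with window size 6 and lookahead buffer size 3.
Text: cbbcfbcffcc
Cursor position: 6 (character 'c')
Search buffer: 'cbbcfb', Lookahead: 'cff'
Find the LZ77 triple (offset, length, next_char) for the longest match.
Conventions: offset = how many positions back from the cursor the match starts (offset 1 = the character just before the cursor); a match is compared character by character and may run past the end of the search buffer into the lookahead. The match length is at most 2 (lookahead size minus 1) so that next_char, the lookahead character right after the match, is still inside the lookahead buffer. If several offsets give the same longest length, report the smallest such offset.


Try each offset into the search buffer:
  offset=1 (pos 5, char 'b'): match length 0
  offset=2 (pos 4, char 'f'): match length 0
  offset=3 (pos 3, char 'c'): match length 2
  offset=4 (pos 2, char 'b'): match length 0
  offset=5 (pos 1, char 'b'): match length 0
  offset=6 (pos 0, char 'c'): match length 1
Longest match has length 2 at offset 3.
next_char = character at position 6 + 2 = 8 -> 'f'

Best match: offset=3, length=2 (matching 'cf' starting at position 3)
LZ77 triple: (3, 2, 'f')


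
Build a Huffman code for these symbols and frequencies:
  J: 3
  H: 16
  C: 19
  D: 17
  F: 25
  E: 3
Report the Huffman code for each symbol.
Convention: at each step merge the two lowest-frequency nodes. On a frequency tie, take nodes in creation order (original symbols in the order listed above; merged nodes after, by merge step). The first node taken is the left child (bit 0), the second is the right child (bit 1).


Huffman tree construction:
Step 1: Merge J(3) + E(3) = 6
Step 2: Merge (J+E)(6) + H(16) = 22
Step 3: Merge D(17) + C(19) = 36
Step 4: Merge ((J+E)+H)(22) + F(25) = 47
Step 5: Merge (D+C)(36) + (((J+E)+H)+F)(47) = 83
Read each symbol's code off the tree from the root (left child = 0, right child = 1).

Codes:
  J: 1000 (length 4)
  H: 101 (length 3)
  C: 01 (length 2)
  D: 00 (length 2)
  F: 11 (length 2)
  E: 1001 (length 4)
Average code length: 194/83 = 2.3373 bits/symbol


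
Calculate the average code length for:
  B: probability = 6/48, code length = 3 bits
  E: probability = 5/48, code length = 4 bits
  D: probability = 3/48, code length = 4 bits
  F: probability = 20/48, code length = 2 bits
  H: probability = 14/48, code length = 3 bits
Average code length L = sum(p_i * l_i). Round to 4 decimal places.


Weighted contributions p_i * l_i:
  B: (6/48) * 3 = 18/48
  E: (5/48) * 4 = 20/48
  D: (3/48) * 4 = 12/48
  F: (20/48) * 2 = 40/48
  H: (14/48) * 3 = 42/48
Sum = (18 + 20 + 12 + 40 + 42)/48 = 132/48

L = 132/48 = 2.7500 bits/symbol


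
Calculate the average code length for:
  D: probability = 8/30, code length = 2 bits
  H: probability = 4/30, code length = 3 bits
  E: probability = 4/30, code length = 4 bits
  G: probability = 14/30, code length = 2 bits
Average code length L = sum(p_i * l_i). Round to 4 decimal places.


Weighted contributions p_i * l_i:
  D: (8/30) * 2 = 16/30
  H: (4/30) * 3 = 12/30
  E: (4/30) * 4 = 16/30
  G: (14/30) * 2 = 28/30
Sum = (16 + 12 + 16 + 28)/30 = 72/30

L = 72/30 = 2.4000 bits/symbol


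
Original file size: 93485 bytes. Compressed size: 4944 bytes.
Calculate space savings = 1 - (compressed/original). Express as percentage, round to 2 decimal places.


ratio = compressed/original = 4944/93485 = 0.052885
savings = 1 - ratio = 1 - 0.052885 = 0.947115
as a percentage: 0.947115 * 100 = 94.71%

Space savings = 1 - 4944/93485 = 94.71%


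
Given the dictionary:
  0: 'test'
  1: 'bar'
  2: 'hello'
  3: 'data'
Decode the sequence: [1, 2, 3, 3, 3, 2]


Look up each index in the dictionary:
  1 -> 'bar'
  2 -> 'hello'
  3 -> 'data'
  3 -> 'data'
  3 -> 'data'
  2 -> 'hello'

Decoded: "bar hello data data data hello"


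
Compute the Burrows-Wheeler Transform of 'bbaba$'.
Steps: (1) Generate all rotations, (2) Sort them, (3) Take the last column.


Rotations (sorted):
  0: $bbaba -> last char: a
  1: a$bbab -> last char: b
  2: aba$bb -> last char: b
  3: ba$bba -> last char: a
  4: baba$b -> last char: b
  5: bbaba$ -> last char: $


BWT = abbab$


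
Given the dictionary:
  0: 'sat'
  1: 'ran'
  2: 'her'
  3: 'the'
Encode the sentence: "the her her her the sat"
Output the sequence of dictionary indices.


Look up each word in the dictionary:
  'the' -> 3
  'her' -> 2
  'her' -> 2
  'her' -> 2
  'the' -> 3
  'sat' -> 0

Encoded: [3, 2, 2, 2, 3, 0]


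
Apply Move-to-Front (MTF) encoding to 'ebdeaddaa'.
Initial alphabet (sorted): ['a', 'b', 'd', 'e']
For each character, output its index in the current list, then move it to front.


MTF encoding:
'e': index 3 in ['a', 'b', 'd', 'e'] -> ['e', 'a', 'b', 'd']
'b': index 2 in ['e', 'a', 'b', 'd'] -> ['b', 'e', 'a', 'd']
'd': index 3 in ['b', 'e', 'a', 'd'] -> ['d', 'b', 'e', 'a']
'e': index 2 in ['d', 'b', 'e', 'a'] -> ['e', 'd', 'b', 'a']
'a': index 3 in ['e', 'd', 'b', 'a'] -> ['a', 'e', 'd', 'b']
'd': index 2 in ['a', 'e', 'd', 'b'] -> ['d', 'a', 'e', 'b']
'd': index 0 in ['d', 'a', 'e', 'b'] -> ['d', 'a', 'e', 'b']
'a': index 1 in ['d', 'a', 'e', 'b'] -> ['a', 'd', 'e', 'b']
'a': index 0 in ['a', 'd', 'e', 'b'] -> ['a', 'd', 'e', 'b']


Output: [3, 2, 3, 2, 3, 2, 0, 1, 0]


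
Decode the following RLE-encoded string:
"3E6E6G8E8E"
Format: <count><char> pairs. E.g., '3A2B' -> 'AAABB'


Expanding each <count><char> pair:
  3E -> 'EEE'
  6E -> 'EEEEEE'
  6G -> 'GGGGGG'
  8E -> 'EEEEEEEE'
  8E -> 'EEEEEEEE'

Decoded = EEEEEEEEEGGGGGGEEEEEEEEEEEEEEEE


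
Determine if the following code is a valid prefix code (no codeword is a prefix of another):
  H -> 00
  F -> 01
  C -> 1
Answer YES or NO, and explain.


Checking each pair (does one codeword prefix another?):
  H='00' vs F='01': no prefix
  H='00' vs C='1': no prefix
  F='01' vs H='00': no prefix
  F='01' vs C='1': no prefix
  C='1' vs H='00': no prefix
  C='1' vs F='01': no prefix
No violation found over all pairs.

YES -- this is a valid prefix code. No codeword is a prefix of any other codeword.


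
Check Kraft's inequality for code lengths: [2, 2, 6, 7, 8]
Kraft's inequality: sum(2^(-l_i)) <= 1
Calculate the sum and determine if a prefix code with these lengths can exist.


Sum = 2^(-2) + 2^(-2) + 2^(-6) + 2^(-7) + 2^(-8)
    = 0.25 + 0.25 + 0.015625 + 0.0078125 + 0.00390625
    = 135/256 = 0.52734375
Since 0.52734375 <= 1, Kraft's inequality IS satisfied.
A prefix code with these lengths CAN exist.

Kraft sum = 0.52734375. Satisfied.


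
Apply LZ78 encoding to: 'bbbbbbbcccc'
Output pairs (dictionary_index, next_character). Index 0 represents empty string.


LZ78 encoding steps:
Dictionary: {0: ''}
Step 1: w='' (idx 0), next='b' -> output (0, 'b'), add 'b' as idx 1
Step 2: w='b' (idx 1), next='b' -> output (1, 'b'), add 'bb' as idx 2
Step 3: w='bb' (idx 2), next='b' -> output (2, 'b'), add 'bbb' as idx 3
Step 4: w='b' (idx 1), next='c' -> output (1, 'c'), add 'bc' as idx 4
Step 5: w='' (idx 0), next='c' -> output (0, 'c'), add 'c' as idx 5
Step 6: w='c' (idx 5), next='c' -> output (5, 'c'), add 'cc' as idx 6


Encoded: [(0, 'b'), (1, 'b'), (2, 'b'), (1, 'c'), (0, 'c'), (5, 'c')]


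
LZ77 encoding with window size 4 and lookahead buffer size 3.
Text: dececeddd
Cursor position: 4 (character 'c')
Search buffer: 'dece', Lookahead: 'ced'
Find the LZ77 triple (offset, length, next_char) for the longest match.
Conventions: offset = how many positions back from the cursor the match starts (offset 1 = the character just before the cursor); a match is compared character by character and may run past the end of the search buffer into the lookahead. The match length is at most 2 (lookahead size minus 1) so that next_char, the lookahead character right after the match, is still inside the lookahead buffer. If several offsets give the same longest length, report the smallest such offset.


Try each offset into the search buffer:
  offset=1 (pos 3, char 'e'): match length 0
  offset=2 (pos 2, char 'c'): match length 2
  offset=3 (pos 1, char 'e'): match length 0
  offset=4 (pos 0, char 'd'): match length 0
Longest match has length 2 at offset 2.
next_char = character at position 4 + 2 = 6 -> 'd'

Best match: offset=2, length=2 (matching 'ce' starting at position 2)
LZ77 triple: (2, 2, 'd')


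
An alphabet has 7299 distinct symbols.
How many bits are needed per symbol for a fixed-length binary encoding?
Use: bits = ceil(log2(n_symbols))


log2(7299) = 12.8335
Bracket: 2^12 = 4096 < 7299 <= 2^13 = 8192
So ceil(log2(7299)) = 13

bits = ceil(log2(7299)) = ceil(12.8335) = 13 bits


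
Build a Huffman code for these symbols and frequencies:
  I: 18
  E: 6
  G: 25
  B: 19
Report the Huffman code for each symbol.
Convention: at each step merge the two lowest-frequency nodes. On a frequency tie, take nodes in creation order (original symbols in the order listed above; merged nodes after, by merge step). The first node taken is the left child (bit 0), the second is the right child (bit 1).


Huffman tree construction:
Step 1: Merge E(6) + I(18) = 24
Step 2: Merge B(19) + (E+I)(24) = 43
Step 3: Merge G(25) + (B+(E+I))(43) = 68
Read each symbol's code off the tree from the root (left child = 0, right child = 1).

Codes:
  I: 111 (length 3)
  E: 110 (length 3)
  G: 0 (length 1)
  B: 10 (length 2)
Average code length: 135/68 = 1.9853 bits/symbol


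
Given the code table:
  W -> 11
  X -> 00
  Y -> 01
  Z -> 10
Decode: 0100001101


Decoding:
01 -> Y
00 -> X
00 -> X
11 -> W
01 -> Y


Result: YXXWY


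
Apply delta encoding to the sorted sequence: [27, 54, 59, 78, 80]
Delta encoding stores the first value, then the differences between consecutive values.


First value: 27
Deltas:
  54 - 27 = 27
  59 - 54 = 5
  78 - 59 = 19
  80 - 78 = 2


Delta encoded: [27, 27, 5, 19, 2]


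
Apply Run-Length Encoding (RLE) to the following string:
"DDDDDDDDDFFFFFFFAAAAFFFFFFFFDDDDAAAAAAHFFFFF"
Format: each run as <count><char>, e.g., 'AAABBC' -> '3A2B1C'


Scanning runs left to right:
  i=0: run of 'D' x 9 -> '9D'
  i=9: run of 'F' x 7 -> '7F'
  i=16: run of 'A' x 4 -> '4A'
  i=20: run of 'F' x 8 -> '8F'
  i=28: run of 'D' x 4 -> '4D'
  i=32: run of 'A' x 6 -> '6A'
  i=38: run of 'H' x 1 -> '1H'
  i=39: run of 'F' x 5 -> '5F'

RLE = 9D7F4A8F4D6A1H5F


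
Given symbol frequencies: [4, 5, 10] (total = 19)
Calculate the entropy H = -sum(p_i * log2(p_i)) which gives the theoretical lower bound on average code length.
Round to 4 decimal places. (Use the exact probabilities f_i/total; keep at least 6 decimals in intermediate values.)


Per-symbol terms -p_i * log2(p_i) with p_i = f_i/19:
  p = 4/19 = 0.210526: log2(p) = -2.247928, -p*log2(p) = 0.473248
  p = 5/19 = 0.263158: log2(p) = -1.925999, -p*log2(p) = 0.506842
  p = 10/19 = 0.526316: log2(p) = -0.925999, -p*log2(p) = 0.487368
H = 0.473248 + 0.506842 + 0.487368 = 1.467458

H = 1.4675 bits/symbol


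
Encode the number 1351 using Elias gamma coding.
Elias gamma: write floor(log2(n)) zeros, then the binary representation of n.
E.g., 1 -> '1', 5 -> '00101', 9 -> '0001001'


num_bits = floor(log2(1351)) + 1 = 11
leading_zeros = num_bits - 1 = 10
binary(1351) = 10101000111

Elias gamma(1351) = '0000000000' + '10101000111' = 000000000010101000111 (21 bits)


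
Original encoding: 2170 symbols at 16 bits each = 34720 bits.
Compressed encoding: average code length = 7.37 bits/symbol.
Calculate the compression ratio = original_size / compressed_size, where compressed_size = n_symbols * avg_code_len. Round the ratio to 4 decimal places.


original_size = n_symbols * orig_bits = 2170 * 16 = 34720 bits
compressed_size = n_symbols * avg_code_len = 2170 * 7.37 = 15992.9 bits
ratio = original_size / compressed_size = 34720 / 15992.9 = 2.171

Compression ratio = 2.171


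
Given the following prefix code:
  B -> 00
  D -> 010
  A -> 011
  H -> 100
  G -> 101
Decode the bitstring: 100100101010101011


Decoding step by step:
Bits 100 -> H
Bits 100 -> H
Bits 101 -> G
Bits 010 -> D
Bits 101 -> G
Bits 011 -> A


Decoded message: HHGDGA


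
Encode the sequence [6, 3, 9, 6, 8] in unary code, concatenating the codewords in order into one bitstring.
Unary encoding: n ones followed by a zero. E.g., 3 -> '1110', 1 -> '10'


Encode each number as n ones followed by a terminating 0:
  6 -> 1111110 (7 bits)
  3 -> 1110 (4 bits)
  9 -> 1111111110 (10 bits)
  6 -> 1111110 (7 bits)
  8 -> 111111110 (9 bits)
Total length = 7 + 4 + 10 + 7 + 9 = 37 bits.

Unary([6, 3, 9, 6, 8]) = 1111110111011111111101111110111111110 (37 bits)


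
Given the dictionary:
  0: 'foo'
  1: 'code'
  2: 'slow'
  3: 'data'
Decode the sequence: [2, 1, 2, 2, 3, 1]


Look up each index in the dictionary:
  2 -> 'slow'
  1 -> 'code'
  2 -> 'slow'
  2 -> 'slow'
  3 -> 'data'
  1 -> 'code'

Decoded: "slow code slow slow data code"


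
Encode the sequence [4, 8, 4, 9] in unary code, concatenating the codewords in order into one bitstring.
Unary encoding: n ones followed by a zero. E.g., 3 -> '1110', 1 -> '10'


Encode each number as n ones followed by a terminating 0:
  4 -> 11110 (5 bits)
  8 -> 111111110 (9 bits)
  4 -> 11110 (5 bits)
  9 -> 1111111110 (10 bits)
Total length = 5 + 9 + 5 + 10 = 29 bits.

Unary([4, 8, 4, 9]) = 11110111111110111101111111110 (29 bits)


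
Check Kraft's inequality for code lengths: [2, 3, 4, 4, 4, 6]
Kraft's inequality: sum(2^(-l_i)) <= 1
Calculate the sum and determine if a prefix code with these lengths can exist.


Sum = 2^(-2) + 2^(-3) + 2^(-4) + 2^(-4) + 2^(-4) + 2^(-6)
    = 0.25 + 0.125 + 0.0625 + 0.0625 + 0.0625 + 0.015625
    = 37/64 = 0.578125
Since 0.578125 <= 1, Kraft's inequality IS satisfied.
A prefix code with these lengths CAN exist.

Kraft sum = 0.578125. Satisfied.


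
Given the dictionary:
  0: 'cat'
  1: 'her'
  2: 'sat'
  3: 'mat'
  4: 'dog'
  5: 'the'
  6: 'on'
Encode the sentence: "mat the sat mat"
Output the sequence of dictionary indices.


Look up each word in the dictionary:
  'mat' -> 3
  'the' -> 5
  'sat' -> 2
  'mat' -> 3

Encoded: [3, 5, 2, 3]


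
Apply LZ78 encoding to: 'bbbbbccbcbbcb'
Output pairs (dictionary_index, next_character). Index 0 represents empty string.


LZ78 encoding steps:
Dictionary: {0: ''}
Step 1: w='' (idx 0), next='b' -> output (0, 'b'), add 'b' as idx 1
Step 2: w='b' (idx 1), next='b' -> output (1, 'b'), add 'bb' as idx 2
Step 3: w='bb' (idx 2), next='c' -> output (2, 'c'), add 'bbc' as idx 3
Step 4: w='' (idx 0), next='c' -> output (0, 'c'), add 'c' as idx 4
Step 5: w='b' (idx 1), next='c' -> output (1, 'c'), add 'bc' as idx 5
Step 6: w='bbc' (idx 3), next='b' -> output (3, 'b'), add 'bbcb' as idx 6


Encoded: [(0, 'b'), (1, 'b'), (2, 'c'), (0, 'c'), (1, 'c'), (3, 'b')]


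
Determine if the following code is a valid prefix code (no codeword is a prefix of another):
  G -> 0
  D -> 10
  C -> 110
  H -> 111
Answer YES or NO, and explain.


Checking each pair (does one codeword prefix another?):
  G='0' vs D='10': no prefix
  G='0' vs C='110': no prefix
  G='0' vs H='111': no prefix
  D='10' vs G='0': no prefix
  D='10' vs C='110': no prefix
  D='10' vs H='111': no prefix
  C='110' vs G='0': no prefix
  C='110' vs D='10': no prefix
  C='110' vs H='111': no prefix
  H='111' vs G='0': no prefix
  H='111' vs D='10': no prefix
  H='111' vs C='110': no prefix
No violation found over all pairs.

YES -- this is a valid prefix code. No codeword is a prefix of any other codeword.


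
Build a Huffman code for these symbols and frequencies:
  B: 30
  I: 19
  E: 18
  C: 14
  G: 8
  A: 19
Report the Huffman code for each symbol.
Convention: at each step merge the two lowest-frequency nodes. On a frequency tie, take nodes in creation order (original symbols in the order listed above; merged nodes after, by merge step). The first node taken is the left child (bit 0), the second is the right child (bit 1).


Huffman tree construction:
Step 1: Merge G(8) + C(14) = 22
Step 2: Merge E(18) + I(19) = 37
Step 3: Merge A(19) + (G+C)(22) = 41
Step 4: Merge B(30) + (E+I)(37) = 67
Step 5: Merge (A+(G+C))(41) + (B+(E+I))(67) = 108
Read each symbol's code off the tree from the root (left child = 0, right child = 1).

Codes:
  B: 10 (length 2)
  I: 111 (length 3)
  E: 110 (length 3)
  C: 011 (length 3)
  G: 010 (length 3)
  A: 00 (length 2)
Average code length: 275/108 = 2.5463 bits/symbol


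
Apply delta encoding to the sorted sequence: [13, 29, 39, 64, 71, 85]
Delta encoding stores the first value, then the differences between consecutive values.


First value: 13
Deltas:
  29 - 13 = 16
  39 - 29 = 10
  64 - 39 = 25
  71 - 64 = 7
  85 - 71 = 14


Delta encoded: [13, 16, 10, 25, 7, 14]


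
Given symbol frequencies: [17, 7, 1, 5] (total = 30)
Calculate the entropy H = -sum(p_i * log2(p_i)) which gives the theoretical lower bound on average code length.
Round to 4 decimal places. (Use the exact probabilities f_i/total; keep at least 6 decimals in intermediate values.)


Per-symbol terms -p_i * log2(p_i) with p_i = f_i/30:
  p = 17/30 = 0.566667: log2(p) = -0.819428, -p*log2(p) = 0.464342
  p = 7/30 = 0.233333: log2(p) = -2.099536, -p*log2(p) = 0.489892
  p = 1/30 = 0.033333: log2(p) = -4.906891, -p*log2(p) = 0.163563
  p = 5/30 = 0.166667: log2(p) = -2.584963, -p*log2(p) = 0.430827
H = 0.464342 + 0.489892 + 0.163563 + 0.430827 = 1.548624

H = 1.5486 bits/symbol


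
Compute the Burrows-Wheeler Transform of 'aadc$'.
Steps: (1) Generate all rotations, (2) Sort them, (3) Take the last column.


Rotations (sorted):
  0: $aadc -> last char: c
  1: aadc$ -> last char: $
  2: adc$a -> last char: a
  3: c$aad -> last char: d
  4: dc$aa -> last char: a


BWT = c$ada


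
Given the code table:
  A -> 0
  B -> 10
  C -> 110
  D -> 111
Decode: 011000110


Decoding:
0 -> A
110 -> C
0 -> A
0 -> A
110 -> C


Result: ACAAC


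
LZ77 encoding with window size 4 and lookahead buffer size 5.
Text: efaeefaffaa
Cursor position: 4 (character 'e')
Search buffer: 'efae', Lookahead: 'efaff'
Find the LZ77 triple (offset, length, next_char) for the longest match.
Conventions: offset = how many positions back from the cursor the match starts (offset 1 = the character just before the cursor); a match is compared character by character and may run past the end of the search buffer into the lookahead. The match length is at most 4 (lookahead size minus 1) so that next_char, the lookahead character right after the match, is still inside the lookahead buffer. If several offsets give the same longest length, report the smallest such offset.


Try each offset into the search buffer:
  offset=1 (pos 3, char 'e'): match length 1
  offset=2 (pos 2, char 'a'): match length 0
  offset=3 (pos 1, char 'f'): match length 0
  offset=4 (pos 0, char 'e'): match length 3
Longest match has length 3 at offset 4.
next_char = character at position 4 + 3 = 7 -> 'f'

Best match: offset=4, length=3 (matching 'efa' starting at position 0)
LZ77 triple: (4, 3, 'f')


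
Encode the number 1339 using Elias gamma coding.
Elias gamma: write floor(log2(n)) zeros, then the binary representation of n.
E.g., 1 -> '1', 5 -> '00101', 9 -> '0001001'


num_bits = floor(log2(1339)) + 1 = 11
leading_zeros = num_bits - 1 = 10
binary(1339) = 10100111011

Elias gamma(1339) = '0000000000' + '10100111011' = 000000000010100111011 (21 bits)


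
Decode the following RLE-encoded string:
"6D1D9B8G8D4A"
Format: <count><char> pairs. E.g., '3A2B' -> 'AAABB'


Expanding each <count><char> pair:
  6D -> 'DDDDDD'
  1D -> 'D'
  9B -> 'BBBBBBBBB'
  8G -> 'GGGGGGGG'
  8D -> 'DDDDDDDD'
  4A -> 'AAAA'

Decoded = DDDDDDDBBBBBBBBBGGGGGGGGDDDDDDDDAAAA


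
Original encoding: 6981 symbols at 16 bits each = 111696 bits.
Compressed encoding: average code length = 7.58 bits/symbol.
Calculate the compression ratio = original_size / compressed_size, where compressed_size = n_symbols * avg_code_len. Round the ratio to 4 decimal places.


original_size = n_symbols * orig_bits = 6981 * 16 = 111696 bits
compressed_size = n_symbols * avg_code_len = 6981 * 7.58 = 52915.98 bits
ratio = original_size / compressed_size = 111696 / 52915.98 = 2.1108

Compression ratio = 2.1108


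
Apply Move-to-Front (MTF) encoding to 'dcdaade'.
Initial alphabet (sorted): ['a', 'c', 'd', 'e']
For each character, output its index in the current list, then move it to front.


MTF encoding:
'd': index 2 in ['a', 'c', 'd', 'e'] -> ['d', 'a', 'c', 'e']
'c': index 2 in ['d', 'a', 'c', 'e'] -> ['c', 'd', 'a', 'e']
'd': index 1 in ['c', 'd', 'a', 'e'] -> ['d', 'c', 'a', 'e']
'a': index 2 in ['d', 'c', 'a', 'e'] -> ['a', 'd', 'c', 'e']
'a': index 0 in ['a', 'd', 'c', 'e'] -> ['a', 'd', 'c', 'e']
'd': index 1 in ['a', 'd', 'c', 'e'] -> ['d', 'a', 'c', 'e']
'e': index 3 in ['d', 'a', 'c', 'e'] -> ['e', 'd', 'a', 'c']


Output: [2, 2, 1, 2, 0, 1, 3]


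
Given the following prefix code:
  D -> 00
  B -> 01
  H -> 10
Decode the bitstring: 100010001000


Decoding step by step:
Bits 10 -> H
Bits 00 -> D
Bits 10 -> H
Bits 00 -> D
Bits 10 -> H
Bits 00 -> D


Decoded message: HDHDHD


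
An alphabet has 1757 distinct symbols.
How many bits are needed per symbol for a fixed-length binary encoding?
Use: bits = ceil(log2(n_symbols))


log2(1757) = 10.7789
Bracket: 2^10 = 1024 < 1757 <= 2^11 = 2048
So ceil(log2(1757)) = 11

bits = ceil(log2(1757)) = ceil(10.7789) = 11 bits


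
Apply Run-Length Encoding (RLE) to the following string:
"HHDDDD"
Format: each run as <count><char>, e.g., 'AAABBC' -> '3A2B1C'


Scanning runs left to right:
  i=0: run of 'H' x 2 -> '2H'
  i=2: run of 'D' x 4 -> '4D'

RLE = 2H4D


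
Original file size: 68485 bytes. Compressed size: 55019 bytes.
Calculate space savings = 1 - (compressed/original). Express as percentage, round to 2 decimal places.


ratio = compressed/original = 55019/68485 = 0.803373
savings = 1 - ratio = 1 - 0.803373 = 0.196627
as a percentage: 0.196627 * 100 = 19.66%

Space savings = 1 - 55019/68485 = 19.66%


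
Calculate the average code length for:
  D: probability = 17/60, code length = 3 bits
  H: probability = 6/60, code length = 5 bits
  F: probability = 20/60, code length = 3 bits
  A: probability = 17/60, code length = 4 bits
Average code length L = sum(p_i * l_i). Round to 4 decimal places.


Weighted contributions p_i * l_i:
  D: (17/60) * 3 = 51/60
  H: (6/60) * 5 = 30/60
  F: (20/60) * 3 = 60/60
  A: (17/60) * 4 = 68/60
Sum = (51 + 30 + 60 + 68)/60 = 209/60

L = 209/60 = 3.4833 bits/symbol


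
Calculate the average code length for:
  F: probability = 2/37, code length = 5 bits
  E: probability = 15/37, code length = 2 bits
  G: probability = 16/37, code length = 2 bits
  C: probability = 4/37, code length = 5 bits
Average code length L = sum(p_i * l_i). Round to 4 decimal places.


Weighted contributions p_i * l_i:
  F: (2/37) * 5 = 10/37
  E: (15/37) * 2 = 30/37
  G: (16/37) * 2 = 32/37
  C: (4/37) * 5 = 20/37
Sum = (10 + 30 + 32 + 20)/37 = 92/37

L = 92/37 = 2.4865 bits/symbol


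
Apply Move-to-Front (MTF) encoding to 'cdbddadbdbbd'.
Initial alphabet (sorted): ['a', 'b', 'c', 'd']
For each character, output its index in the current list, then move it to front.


MTF encoding:
'c': index 2 in ['a', 'b', 'c', 'd'] -> ['c', 'a', 'b', 'd']
'd': index 3 in ['c', 'a', 'b', 'd'] -> ['d', 'c', 'a', 'b']
'b': index 3 in ['d', 'c', 'a', 'b'] -> ['b', 'd', 'c', 'a']
'd': index 1 in ['b', 'd', 'c', 'a'] -> ['d', 'b', 'c', 'a']
'd': index 0 in ['d', 'b', 'c', 'a'] -> ['d', 'b', 'c', 'a']
'a': index 3 in ['d', 'b', 'c', 'a'] -> ['a', 'd', 'b', 'c']
'd': index 1 in ['a', 'd', 'b', 'c'] -> ['d', 'a', 'b', 'c']
'b': index 2 in ['d', 'a', 'b', 'c'] -> ['b', 'd', 'a', 'c']
'd': index 1 in ['b', 'd', 'a', 'c'] -> ['d', 'b', 'a', 'c']
'b': index 1 in ['d', 'b', 'a', 'c'] -> ['b', 'd', 'a', 'c']
'b': index 0 in ['b', 'd', 'a', 'c'] -> ['b', 'd', 'a', 'c']
'd': index 1 in ['b', 'd', 'a', 'c'] -> ['d', 'b', 'a', 'c']


Output: [2, 3, 3, 1, 0, 3, 1, 2, 1, 1, 0, 1]


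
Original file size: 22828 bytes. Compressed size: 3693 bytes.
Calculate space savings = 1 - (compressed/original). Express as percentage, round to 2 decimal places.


ratio = compressed/original = 3693/22828 = 0.161775
savings = 1 - ratio = 1 - 0.161775 = 0.838225
as a percentage: 0.838225 * 100 = 83.82%

Space savings = 1 - 3693/22828 = 83.82%


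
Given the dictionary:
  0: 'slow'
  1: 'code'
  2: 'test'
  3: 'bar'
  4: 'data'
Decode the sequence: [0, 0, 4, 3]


Look up each index in the dictionary:
  0 -> 'slow'
  0 -> 'slow'
  4 -> 'data'
  3 -> 'bar'

Decoded: "slow slow data bar"


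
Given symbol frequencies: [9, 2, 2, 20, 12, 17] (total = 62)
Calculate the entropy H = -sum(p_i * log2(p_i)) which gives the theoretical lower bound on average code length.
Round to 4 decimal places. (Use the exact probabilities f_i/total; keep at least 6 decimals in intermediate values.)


Per-symbol terms -p_i * log2(p_i) with p_i = f_i/62:
  p = 9/62 = 0.145161: log2(p) = -2.784271, -p*log2(p) = 0.404168
  p = 2/62 = 0.032258: log2(p) = -4.954196, -p*log2(p) = 0.159813
  p = 2/62 = 0.032258: log2(p) = -4.954196, -p*log2(p) = 0.159813
  p = 20/62 = 0.322581: log2(p) = -1.632268, -p*log2(p) = 0.526538
  p = 12/62 = 0.193548: log2(p) = -2.369234, -p*log2(p) = 0.458561
  p = 17/62 = 0.274194: log2(p) = -1.866733, -p*log2(p) = 0.511846
H = 0.404168 + 0.159813 + 0.159813 + 0.526538 + 0.458561 + 0.511846 = 2.220739

H = 2.2207 bits/symbol


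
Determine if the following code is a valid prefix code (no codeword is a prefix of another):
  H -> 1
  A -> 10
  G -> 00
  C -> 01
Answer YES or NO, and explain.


Checking each pair (does one codeword prefix another?):
  H='1' vs A='10': prefix -- VIOLATION

NO -- this is NOT a valid prefix code. H (1) is a prefix of A (10).


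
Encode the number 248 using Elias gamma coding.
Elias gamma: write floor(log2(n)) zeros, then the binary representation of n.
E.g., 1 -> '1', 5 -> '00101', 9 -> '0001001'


num_bits = floor(log2(248)) + 1 = 8
leading_zeros = num_bits - 1 = 7
binary(248) = 11111000

Elias gamma(248) = '0000000' + '11111000' = 000000011111000 (15 bits)


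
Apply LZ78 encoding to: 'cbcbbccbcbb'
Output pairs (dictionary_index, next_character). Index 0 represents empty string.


LZ78 encoding steps:
Dictionary: {0: ''}
Step 1: w='' (idx 0), next='c' -> output (0, 'c'), add 'c' as idx 1
Step 2: w='' (idx 0), next='b' -> output (0, 'b'), add 'b' as idx 2
Step 3: w='c' (idx 1), next='b' -> output (1, 'b'), add 'cb' as idx 3
Step 4: w='b' (idx 2), next='c' -> output (2, 'c'), add 'bc' as idx 4
Step 5: w='cb' (idx 3), next='c' -> output (3, 'c'), add 'cbc' as idx 5
Step 6: w='b' (idx 2), next='b' -> output (2, 'b'), add 'bb' as idx 6


Encoded: [(0, 'c'), (0, 'b'), (1, 'b'), (2, 'c'), (3, 'c'), (2, 'b')]


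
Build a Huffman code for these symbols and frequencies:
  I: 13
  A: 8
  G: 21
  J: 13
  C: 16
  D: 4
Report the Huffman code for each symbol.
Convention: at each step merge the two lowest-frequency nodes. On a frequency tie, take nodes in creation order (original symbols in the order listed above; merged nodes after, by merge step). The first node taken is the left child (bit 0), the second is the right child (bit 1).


Huffman tree construction:
Step 1: Merge D(4) + A(8) = 12
Step 2: Merge (D+A)(12) + I(13) = 25
Step 3: Merge J(13) + C(16) = 29
Step 4: Merge G(21) + ((D+A)+I)(25) = 46
Step 5: Merge (J+C)(29) + (G+((D+A)+I))(46) = 75
Read each symbol's code off the tree from the root (left child = 0, right child = 1).

Codes:
  I: 111 (length 3)
  A: 1101 (length 4)
  G: 10 (length 2)
  J: 00 (length 2)
  C: 01 (length 2)
  D: 1100 (length 4)
Average code length: 187/75 = 2.4933 bits/symbol
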